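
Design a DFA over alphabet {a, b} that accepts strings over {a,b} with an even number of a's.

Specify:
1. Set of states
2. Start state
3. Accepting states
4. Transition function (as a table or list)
One valid DFA (any DFA recognizing the same language is acceptable):
States: {q0, q1}
Start: q0
Accepting: {q0}
Transitions (accepting states marked with *):
State | a | b | Accepting
-------------------------
q0    | q1 | q0 | *
q1    | q0 | q1 |  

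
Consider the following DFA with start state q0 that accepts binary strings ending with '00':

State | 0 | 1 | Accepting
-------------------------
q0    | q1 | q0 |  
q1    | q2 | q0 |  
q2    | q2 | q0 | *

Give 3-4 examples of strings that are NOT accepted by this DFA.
Any strings that end in a non-accepting state work; for example:
"010": q0 → q1 → q0 → q1; q1 is not accepting → rejected
"111": q0 → q0 → q0 → q0; q0 is not accepting → rejected
"0101": q0 → q1 → q0 → q1 → q0; q0 is not accepting → rejected
"1111": q0 → q0 → q0 → q0 → q0; q0 is not accepting → rejected

Final answer: "010", "111", "0101", "1111"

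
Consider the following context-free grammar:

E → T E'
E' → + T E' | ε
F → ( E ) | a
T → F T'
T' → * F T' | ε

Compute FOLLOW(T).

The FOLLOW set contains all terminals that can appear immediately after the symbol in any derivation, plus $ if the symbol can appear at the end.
Useful FIRST sets: FIRST(E') = {+, ε}, FIRST(T') = {*, ε} (both E' and T' are nullable).
FOLLOW(E): E is the start symbol → $; E appears in F → ( E ) followed by ')' → FOLLOW(E) = {), $}.
FOLLOW(E'): E' appears at the right end of E → T E' and of E' → + T E', so FOLLOW(E') ⊇ FOLLOW(E) (the second occurrence adds nothing new). FOLLOW(E') = {), $}.
FOLLOW(T): in E → T E' and E' → + T E', T is followed by E': add FIRST(E') minus ε = {+}; since E' is nullable, also add FOLLOW(E) and FOLLOW(E') = {), $}. FOLLOW(T) = {+, ), $}.

Final answer: {$, ), +}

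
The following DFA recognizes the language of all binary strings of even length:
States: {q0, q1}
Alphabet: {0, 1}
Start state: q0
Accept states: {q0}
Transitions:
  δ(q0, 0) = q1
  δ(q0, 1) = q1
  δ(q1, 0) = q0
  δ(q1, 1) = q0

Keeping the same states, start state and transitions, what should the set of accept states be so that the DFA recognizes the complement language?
The DFA is complete (every state has a transition on every symbol), so the complement
is recognized by the same DFA with accepting and non-accepting states swapped.
Original accept states: {q0}
Complement accept states = All states - Original accept states
= {q0, q1} - {q0}
= {q1}
Complement language: strings of ODD length

Final answer: {q1}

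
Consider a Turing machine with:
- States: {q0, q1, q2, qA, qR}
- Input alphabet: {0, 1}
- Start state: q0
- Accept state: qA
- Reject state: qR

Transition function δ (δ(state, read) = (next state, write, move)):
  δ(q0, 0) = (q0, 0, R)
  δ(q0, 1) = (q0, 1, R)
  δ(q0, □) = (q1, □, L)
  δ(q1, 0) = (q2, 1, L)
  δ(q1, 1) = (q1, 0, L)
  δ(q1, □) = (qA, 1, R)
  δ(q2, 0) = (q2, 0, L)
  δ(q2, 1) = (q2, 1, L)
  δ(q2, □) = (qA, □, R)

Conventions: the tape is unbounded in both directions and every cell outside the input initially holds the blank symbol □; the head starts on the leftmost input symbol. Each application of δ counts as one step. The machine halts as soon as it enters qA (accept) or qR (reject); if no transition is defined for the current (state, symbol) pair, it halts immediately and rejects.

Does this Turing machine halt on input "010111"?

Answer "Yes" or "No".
Step 0: [q0]010111 (head at position 0)
Step 1: δ(q0, 0) = (q0, 0, R)  ⊢  0[q0]10111 (head at position 1)
Step 2: δ(q0, 1) = (q0, 1, R)  ⊢  01[q0]0111 (head at position 2)
Step 3: δ(q0, 0) = (q0, 0, R)  ⊢  010[q0]111 (head at position 3)
Step 4: δ(q0, 1) = (q0, 1, R)  ⊢  0101[q0]11 (head at position 4)
Step 5: δ(q0, 1) = (q0, 1, R)  ⊢  01011[q0]1 (head at position 5)
Step 6: δ(q0, 1) = (q0, 1, R)  ⊢  010111[q0]□ (head at position 6)
Step 7: δ(q0, □) = (q1, □, L)  ⊢  01011[q1]1□ (head at position 5)
Step 8: δ(q1, 1) = (q1, 0, L)  ⊢  0101[q1]10□ (head at position 4)
Step 9: δ(q1, 1) = (q1, 0, L)  ⊢  010[q1]100□ (head at position 3)
Step 10: δ(q1, 1) = (q1, 0, L)  ⊢  01[q1]0000□ (head at position 2)
Step 11: δ(q1, 0) = (q2, 1, L)  ⊢  0[q2]11000□ (head at position 1)
Step 12: δ(q2, 1) = (q2, 1, L)  ⊢  [q2]011000□ (head at position 0)
Step 13: δ(q2, 0) = (q2, 0, L)  ⊢  [q2]□011000□ (head at position -1)
Step 14: δ(q2, □) = (qA, □, R)  ⊢  □[qA]011000□ (head at position 0)
The machine is in qA, so it halts and accepts.
It halts after 14 steps.

Final answer: Yes - halts after 14 steps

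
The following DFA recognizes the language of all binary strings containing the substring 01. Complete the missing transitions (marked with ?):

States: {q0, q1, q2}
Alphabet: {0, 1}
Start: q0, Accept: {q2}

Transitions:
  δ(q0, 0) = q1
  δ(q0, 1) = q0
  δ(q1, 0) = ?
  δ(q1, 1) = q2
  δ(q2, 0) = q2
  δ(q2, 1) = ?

What each state remembers (consistent with the given transitions and accept states):
  q0: 01 not seen yet and the last symbol was not 0
  q1: 01 not seen yet and the last symbol was 0
  q2: the substring 01 has already been seen
Filling in the missing entries:
  δ(q1, 0): in q1 (01 not seen yet and the last symbol was 0), after reading 0 we have: 01 not seen yet and the last symbol was 0 → q1
  δ(q2, 1): in q2 (the substring 01 has already been seen), after reading 1 we have: the substring 01 has already been seen → q2

Final answer: δ(q1, 0) = q1; δ(q2, 1) = q2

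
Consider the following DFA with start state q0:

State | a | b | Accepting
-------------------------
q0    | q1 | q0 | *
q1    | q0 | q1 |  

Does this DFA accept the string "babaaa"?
Start in q0.
Read 'b': q0 → q0
Read 'a': q0 → q1
Read 'b': q1 → q1
Read 'a': q1 → q0
Read 'a': q0 → q1
Read 'a': q1 → q0
Final state q0 is accepting, so the string is accepted.

Final answer: Yes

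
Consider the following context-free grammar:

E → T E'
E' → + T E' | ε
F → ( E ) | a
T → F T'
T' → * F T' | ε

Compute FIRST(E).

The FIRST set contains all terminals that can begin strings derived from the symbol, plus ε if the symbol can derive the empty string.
FIRST(F): F → ( E ) contributes '(' and F → a contributes 'a', so FIRST(F) = {(, a}. F is not nullable.
FIRST(T): T → F T' begins with F, and F is not nullable, so FIRST(T) = FIRST(F) = {(, a}.
FIRST(E): E → T E' begins with T, and T is not nullable, so FIRST(E) = FIRST(T) = {(, a}.

Final answer: {(, a}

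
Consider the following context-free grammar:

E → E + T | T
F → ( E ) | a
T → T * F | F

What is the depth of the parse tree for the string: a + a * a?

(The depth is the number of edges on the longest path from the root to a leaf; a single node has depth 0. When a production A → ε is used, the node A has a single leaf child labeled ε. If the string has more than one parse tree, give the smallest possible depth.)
The grammar is unambiguous; the parse tree of a + a * a is:
E → E + T at the root (depth 0).
  Left E (depth 1) → T (2) → F (3) → a (4).
  Right T (depth 1) → T * F; that T (2) → F (3) → a (4); F (2) → a (3).
The longest root-to-leaf paths have 4 edges.
Depth = 4.

Final answer: 4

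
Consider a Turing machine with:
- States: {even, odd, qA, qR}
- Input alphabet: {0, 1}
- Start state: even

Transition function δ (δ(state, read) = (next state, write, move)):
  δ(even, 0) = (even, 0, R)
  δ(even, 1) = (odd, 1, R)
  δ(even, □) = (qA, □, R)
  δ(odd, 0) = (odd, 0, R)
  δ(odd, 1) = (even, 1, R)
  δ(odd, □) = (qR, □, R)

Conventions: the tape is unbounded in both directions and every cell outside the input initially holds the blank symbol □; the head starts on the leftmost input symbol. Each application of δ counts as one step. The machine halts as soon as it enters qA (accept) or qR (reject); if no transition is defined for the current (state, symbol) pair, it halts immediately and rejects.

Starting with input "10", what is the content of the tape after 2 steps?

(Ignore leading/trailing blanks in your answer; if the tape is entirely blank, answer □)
Step 0: [even]10 (head at position 0)
Step 1: δ(even, 1) = (odd, 1, R)  ⊢  1[odd]0 (head at position 1)
Step 2: δ(odd, 0) = (odd, 0, R)  ⊢  10[odd]□ (head at position 2)
Tape after 2 steps (ignoring surrounding blanks): 10

Final answer: Tape: 10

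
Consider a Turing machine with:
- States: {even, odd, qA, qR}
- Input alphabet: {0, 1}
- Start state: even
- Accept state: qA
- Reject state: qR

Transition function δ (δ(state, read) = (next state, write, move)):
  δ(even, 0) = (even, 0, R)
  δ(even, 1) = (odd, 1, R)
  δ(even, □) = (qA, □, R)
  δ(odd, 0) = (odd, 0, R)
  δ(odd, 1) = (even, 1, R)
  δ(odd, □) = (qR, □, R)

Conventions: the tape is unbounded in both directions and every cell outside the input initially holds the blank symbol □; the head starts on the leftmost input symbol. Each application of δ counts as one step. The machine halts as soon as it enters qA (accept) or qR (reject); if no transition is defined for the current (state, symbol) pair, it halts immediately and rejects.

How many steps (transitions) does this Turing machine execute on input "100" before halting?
Step 0: [even]100 (head at position 0)
Step 1: δ(even, 1) = (odd, 1, R)  ⊢  1[odd]00 (head at position 1)
Step 2: δ(odd, 0) = (odd, 0, R)  ⊢  10[odd]0 (head at position 2)
Step 3: δ(odd, 0) = (odd, 0, R)  ⊢  100[odd]□ (head at position 3)
Step 4: δ(odd, □) = (qR, □, R)  ⊢  100□[qR]□ (head at position 4)
The machine is in qR, so it halts and rejects.
Number of transitions executed: 4.

Final answer: 4 steps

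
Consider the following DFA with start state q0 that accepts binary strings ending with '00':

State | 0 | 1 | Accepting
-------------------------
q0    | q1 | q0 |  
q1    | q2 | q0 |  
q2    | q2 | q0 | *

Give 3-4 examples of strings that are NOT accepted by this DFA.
Any strings that end in a non-accepting state work; for example:
"01": q0 → q1 → q0; q0 is not accepting → rejected
"0101": q0 → q1 → q0 → q1 → q0; q0 is not accepting → rejected
"0111": q0 → q1 → q0 → q0 → q0; q0 is not accepting → rejected
"1010": q0 → q0 → q1 → q0 → q1; q1 is not accepting → rejected

Final answer: "01", "0101", "0111", "1010"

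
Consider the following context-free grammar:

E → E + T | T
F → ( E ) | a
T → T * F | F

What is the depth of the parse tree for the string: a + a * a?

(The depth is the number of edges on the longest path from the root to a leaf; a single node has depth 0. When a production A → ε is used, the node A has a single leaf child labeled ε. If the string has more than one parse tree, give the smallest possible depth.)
The grammar is unambiguous; the parse tree of a + a * a is:
E → E + T at the root (depth 0).
  Left E (depth 1) → T (2) → F (3) → a (4).
  Right T (depth 1) → T * F; that T (2) → F (3) → a (4); F (2) → a (3).
The longest root-to-leaf paths have 4 edges.
Depth = 4.

Final answer: 4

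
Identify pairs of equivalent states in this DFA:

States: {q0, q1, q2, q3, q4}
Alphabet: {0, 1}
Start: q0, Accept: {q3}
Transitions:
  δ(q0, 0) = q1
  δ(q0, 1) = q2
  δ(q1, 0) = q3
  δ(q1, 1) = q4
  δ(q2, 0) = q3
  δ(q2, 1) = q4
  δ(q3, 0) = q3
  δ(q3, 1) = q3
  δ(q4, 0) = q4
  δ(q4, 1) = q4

Using the table-filling algorithm:
Round 0 – mark pairs where exactly one state is accepting: (q0,q3), (q1,q3), (q2,q3), (q3,q4)
Round 1 – newly marked: (q0,q1) [on 0: q1 vs q3, already marked]; (q0,q2) [on 0: q1 vs q3, already marked]; (q1,q4) [on 0: q3 vs q4, already marked]; (q2,q4) [on 0: q3 vs q4, already marked]
Round 2 – newly marked: (q0,q4) [on 0: q1 vs q4, already marked]
No further pairs can be marked.
(q1, q2) unmarked: δ(q1,0)=q3, δ(q2,0)=q3; δ(q1,1)=q4, δ(q2,1)=q4 → equivalent
Equivalent pairs: (q1, q2)

Final answer: Equivalent pairs: (q1, q2)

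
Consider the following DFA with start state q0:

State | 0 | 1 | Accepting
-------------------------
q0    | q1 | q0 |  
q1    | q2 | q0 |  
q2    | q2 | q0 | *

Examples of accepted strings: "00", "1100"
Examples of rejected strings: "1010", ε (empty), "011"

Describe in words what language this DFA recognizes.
binary strings ending with '00'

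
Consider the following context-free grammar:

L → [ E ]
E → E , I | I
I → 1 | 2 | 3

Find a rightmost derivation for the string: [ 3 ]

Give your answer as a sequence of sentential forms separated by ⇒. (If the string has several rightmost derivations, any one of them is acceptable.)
Start with L.
Step 1: the rightmost non-terminal is L; apply L → [ E ]:  [ E ]
Step 2: the rightmost non-terminal is E; apply E → I:  [ I ]
Step 3: the rightmost non-terminal is I; apply I → 3:  [ 3 ]

Final answer: L ⇒ [ E ] ⇒ [ I ] ⇒ [ 3 ]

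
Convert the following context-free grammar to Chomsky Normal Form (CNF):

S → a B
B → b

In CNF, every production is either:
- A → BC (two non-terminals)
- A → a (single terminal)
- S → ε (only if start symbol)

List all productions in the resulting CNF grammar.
The grammar has no ε-productions or unit productions to eliminate.
S → a B has terminal a in a right-hand side of length ≥ 2: introduce T_a → a and use T_a in place of a.
B → b is already in CNF (single terminal) – keep it.
S → a B becomes S → T_a B.
Resulting CNF grammar (3 productions): T_a → a; B → b; S → T_a B

Final answer: T_a → a; B → b; S → T_a B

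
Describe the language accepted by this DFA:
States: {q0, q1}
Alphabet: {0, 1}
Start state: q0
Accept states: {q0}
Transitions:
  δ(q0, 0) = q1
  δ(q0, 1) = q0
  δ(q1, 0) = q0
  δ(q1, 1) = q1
Analyzing the DFA structure:
Start state: q0
Accept states: {q0}
Interpreting what each state remembers (checking against the transitions):
  q0: an even number of 0s has been read so far
  q1: an odd number of 0s has been read so far
  δ(q0, 0): in q0 (an even number of 0s has been read so far), after reading 0 we have: an odd number of 0s has been read so far → q1
  δ(q0, 1): in q0 (an even number of 0s has been read so far), after reading 1 we have: an even number of 0s has been read so far → q0
  δ(q1, 0): in q1 (an odd number of 0s has been read so far), after reading 0 we have: an even number of 0s has been read so far → q0
  δ(q1, 1): in q1 (an odd number of 0s has been read so far), after reading 1 we have: an odd number of 0s has been read so far → q1
A string is accepted iff it ends in {q0}, i.e. an even number of 0s has been read so far.
Language: All binary strings with an even number of 0s

Final answer: All binary strings with an even number of 0s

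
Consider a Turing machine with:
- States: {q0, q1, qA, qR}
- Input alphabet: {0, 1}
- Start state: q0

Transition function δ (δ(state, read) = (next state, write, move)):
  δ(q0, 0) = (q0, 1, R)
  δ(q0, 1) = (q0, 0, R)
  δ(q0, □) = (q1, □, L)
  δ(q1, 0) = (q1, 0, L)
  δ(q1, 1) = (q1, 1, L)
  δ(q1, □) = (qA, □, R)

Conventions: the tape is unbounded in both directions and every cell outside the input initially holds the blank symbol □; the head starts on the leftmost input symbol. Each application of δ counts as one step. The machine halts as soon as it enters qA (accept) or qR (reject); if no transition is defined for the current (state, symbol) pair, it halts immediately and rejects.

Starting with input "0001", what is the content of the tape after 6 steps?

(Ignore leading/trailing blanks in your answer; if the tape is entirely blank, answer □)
Step 0: [q0]0001 (head at position 0)
Step 1: δ(q0, 0) = (q0, 1, R)  ⊢  1[q0]001 (head at position 1)
Step 2: δ(q0, 0) = (q0, 1, R)  ⊢  11[q0]01 (head at position 2)
Step 3: δ(q0, 0) = (q0, 1, R)  ⊢  111[q0]1 (head at position 3)
Step 4: δ(q0, 1) = (q0, 0, R)  ⊢  1110[q0]□ (head at position 4)
Step 5: δ(q0, □) = (q1, □, L)  ⊢  111[q1]0□ (head at position 3)
Step 6: δ(q1, 0) = (q1, 0, L)  ⊢  11[q1]10□ (head at position 2)
Tape after 6 steps (ignoring surrounding blanks): 1110

Final answer: Tape: 1110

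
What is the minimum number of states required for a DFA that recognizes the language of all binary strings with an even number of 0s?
Language: binary strings with an even number of 0s
Lower bound (Myhill–Nerode): the prefixes ε, 0 are pairwise distinguishable:
  ε vs 0: suffix ε distinguishes them (ε has zero 0s (accepted), 0 has one 0 (rejected))
So any DFA needs at least 2 states.
Upper bound: a DFA with 2 states exists (one state per class above).
Minimum states: 2

Final answer: 2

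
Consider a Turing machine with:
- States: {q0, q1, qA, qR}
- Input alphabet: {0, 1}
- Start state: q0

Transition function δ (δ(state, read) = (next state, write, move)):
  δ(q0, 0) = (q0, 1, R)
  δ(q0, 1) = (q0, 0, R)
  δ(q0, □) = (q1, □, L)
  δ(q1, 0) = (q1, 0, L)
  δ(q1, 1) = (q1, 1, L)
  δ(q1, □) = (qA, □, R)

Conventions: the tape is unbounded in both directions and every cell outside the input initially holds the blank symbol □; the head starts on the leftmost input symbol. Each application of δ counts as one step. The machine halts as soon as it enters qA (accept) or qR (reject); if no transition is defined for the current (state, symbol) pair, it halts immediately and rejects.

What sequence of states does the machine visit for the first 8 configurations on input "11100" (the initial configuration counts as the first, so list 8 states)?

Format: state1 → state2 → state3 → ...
Step 0: [q0]11100 (head at position 0)
Step 1: δ(q0, 1) = (q0, 0, R)  ⊢  0[q0]1100 (head at position 1)
Step 2: δ(q0, 1) = (q0, 0, R)  ⊢  00[q0]100 (head at position 2)
Step 3: δ(q0, 1) = (q0, 0, R)  ⊢  000[q0]00 (head at position 3)
Step 4: δ(q0, 0) = (q0, 1, R)  ⊢  0001[q0]0 (head at position 4)
Step 5: δ(q0, 0) = (q0, 1, R)  ⊢  00011[q0]□ (head at position 5)
Step 6: δ(q0, □) = (q1, □, L)  ⊢  0001[q1]1□ (head at position 4)
Step 7: δ(q1, 1) = (q1, 1, L)  ⊢  000[q1]11□ (head at position 3)
Reading off the states of these 8 configurations: q0 → q0 → q0 → q0 → q0 → q0 → q1 → q1

Final answer: q0 → q0 → q0 → q0 → q0 → q0 → q1 → q1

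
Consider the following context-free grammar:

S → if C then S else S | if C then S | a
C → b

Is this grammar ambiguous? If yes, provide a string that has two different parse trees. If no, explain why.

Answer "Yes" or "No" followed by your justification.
The 'dangling else' can attach to either if. Two leftmost derivations of  if b then if b then a else a:
  (1) S ⇒ if C then S else S ⇒ if b then S else S ⇒ if b then if C then S else S ⇒ if b then if b then S else S ⇒ if b then if b then a else S ⇒ if b then if b then a else a   (else belongs to the outer if)
  (2) S ⇒ if C then S ⇒ if b then S ⇒ if b then if C then S else S ⇒ if b then if b then S else S ⇒ if b then if b then a else S ⇒ if b then if b then a else a   (else belongs to the inner if)
Two distinct parse trees for the same string, so the grammar is ambiguous.

Final answer: Yes - the string 'if b then if b then a else a' has two distinct leftmost derivations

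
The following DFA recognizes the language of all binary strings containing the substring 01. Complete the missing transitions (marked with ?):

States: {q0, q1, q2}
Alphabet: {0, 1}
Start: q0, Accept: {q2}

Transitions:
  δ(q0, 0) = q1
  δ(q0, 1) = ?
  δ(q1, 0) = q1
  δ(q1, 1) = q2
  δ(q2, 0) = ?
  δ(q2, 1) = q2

What each state remembers (consistent with the given transitions and accept states):
  q0: 01 not seen yet and the last symbol was not 0
  q1: 01 not seen yet and the last symbol was 0
  q2: the substring 01 has already been seen
Filling in the missing entries:
  δ(q0, 1): in q0 (01 not seen yet and the last symbol was not 0), after reading 1 we have: 01 not seen yet and the last symbol was not 0 → q0
  δ(q2, 0): in q2 (the substring 01 has already been seen), after reading 0 we have: the substring 01 has already been seen → q2

Final answer: δ(q0, 1) = q0; δ(q2, 0) = q2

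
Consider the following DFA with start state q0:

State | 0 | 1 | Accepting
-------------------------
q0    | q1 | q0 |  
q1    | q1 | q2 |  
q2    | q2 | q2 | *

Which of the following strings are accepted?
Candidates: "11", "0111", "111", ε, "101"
"11": q0 → q0 → q0; q0 is not accepting → rejected
"0111": q0 → q1 → q2 → q2 → q2; q2 is accepting → accepted
"111": q0 → q0 → q0 → q0; q0 is not accepting → rejected
ε: q0; q0 is not accepting → rejected
"101": q0 → q0 → q1 → q2; q2 is accepting → accepted

Final answer: "0111", "101"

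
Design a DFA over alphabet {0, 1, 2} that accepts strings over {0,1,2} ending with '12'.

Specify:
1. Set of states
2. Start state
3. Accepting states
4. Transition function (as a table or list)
One valid DFA (any DFA recognizing the same language is acceptable):
States: {q0, q1, q2}
Start: q0
Accepting: {q2}
Transitions (accepting states marked with *):
State | 0 | 1 | 2 | Accepting
-----------------------------
q0    | q0 | q1 | q0 |  
q1    | q0 | q1 | q2 |  
q2    | q0 | q1 | q0 | *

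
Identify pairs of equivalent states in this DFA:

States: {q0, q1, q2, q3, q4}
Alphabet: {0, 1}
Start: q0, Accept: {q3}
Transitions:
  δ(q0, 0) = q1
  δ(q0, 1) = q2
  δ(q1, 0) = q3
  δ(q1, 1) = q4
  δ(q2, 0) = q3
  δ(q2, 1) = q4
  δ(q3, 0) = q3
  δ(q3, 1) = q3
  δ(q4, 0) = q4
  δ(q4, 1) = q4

Using the table-filling algorithm:
Round 0 – mark pairs where exactly one state is accepting: (q0,q3), (q1,q3), (q2,q3), (q3,q4)
Round 1 – newly marked: (q0,q1) [on 0: q1 vs q3, already marked]; (q0,q2) [on 0: q1 vs q3, already marked]; (q1,q4) [on 0: q3 vs q4, already marked]; (q2,q4) [on 0: q3 vs q4, already marked]
Round 2 – newly marked: (q0,q4) [on 0: q1 vs q4, already marked]
No further pairs can be marked.
(q1, q2) unmarked: δ(q1,0)=q3, δ(q2,0)=q3; δ(q1,1)=q4, δ(q2,1)=q4 → equivalent
Equivalent pairs: (q1, q2)

Final answer: Equivalent pairs: (q1, q2)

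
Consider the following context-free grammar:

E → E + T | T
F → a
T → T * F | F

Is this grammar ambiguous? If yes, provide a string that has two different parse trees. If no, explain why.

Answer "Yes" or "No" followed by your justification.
This is the standard stratified expression grammar: '+' is introduced only by the left-recursive rule E → E + T and '*' only by the left-recursive rule T → T * F, with F → a. For any string, the last '+' must be the one produced at the root E (everything after it is a T containing no '+'), and likewise within each T the last '*' is produced at its root. This fixes the parse tree uniquely (left-associative, '*' binding tighter than '+'), so every string has exactly one parse tree.

Final answer: No - the grammar is unambiguous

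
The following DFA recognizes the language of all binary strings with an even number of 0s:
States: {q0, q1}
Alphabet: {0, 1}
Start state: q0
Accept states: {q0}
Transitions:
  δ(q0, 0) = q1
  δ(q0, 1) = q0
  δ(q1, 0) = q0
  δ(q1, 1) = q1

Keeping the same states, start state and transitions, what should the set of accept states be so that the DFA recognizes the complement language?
The DFA is complete (every state has a transition on every symbol), so the complement
is recognized by the same DFA with accepting and non-accepting states swapped.
Original accept states: {q0}
Complement accept states = All states - Original accept states
= {q0, q1} - {q0}
= {q1}
Complement language: strings with an ODD number of 0s

Final answer: {q1}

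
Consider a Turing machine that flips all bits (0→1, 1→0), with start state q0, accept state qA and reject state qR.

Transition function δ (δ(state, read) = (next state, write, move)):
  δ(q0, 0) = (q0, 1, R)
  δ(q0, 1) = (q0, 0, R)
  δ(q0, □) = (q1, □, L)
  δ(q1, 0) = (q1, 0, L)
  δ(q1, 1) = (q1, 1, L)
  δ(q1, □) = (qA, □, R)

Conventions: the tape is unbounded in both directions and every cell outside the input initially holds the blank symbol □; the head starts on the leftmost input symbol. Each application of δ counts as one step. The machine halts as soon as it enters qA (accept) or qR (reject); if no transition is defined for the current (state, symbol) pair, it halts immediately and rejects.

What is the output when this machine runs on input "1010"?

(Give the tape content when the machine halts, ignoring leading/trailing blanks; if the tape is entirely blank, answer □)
Step 0: [q0]1010 (head at position 0)
Step 1: δ(q0, 1) = (q0, 0, R)  ⊢  0[q0]010 (head at position 1)
Step 2: δ(q0, 0) = (q0, 1, R)  ⊢  01[q0]10 (head at position 2)
Step 3: δ(q0, 1) = (q0, 0, R)  ⊢  010[q0]0 (head at position 3)
Step 4: δ(q0, 0) = (q0, 1, R)  ⊢  0101[q0]□ (head at position 4)
Step 5: δ(q0, □) = (q1, □, L)  ⊢  010[q1]1□ (head at position 3)
Step 6: δ(q1, 1) = (q1, 1, L)  ⊢  01[q1]01□ (head at position 2)
Step 7: δ(q1, 0) = (q1, 0, L)  ⊢  0[q1]101□ (head at position 1)
Step 8: δ(q1, 1) = (q1, 1, L)  ⊢  [q1]0101□ (head at position 0)
Step 9: δ(q1, 0) = (q1, 0, L)  ⊢  [q1]□0101□ (head at position -1)
Step 10: δ(q1, □) = (qA, □, R)  ⊢  □[qA]0101□ (head at position 0)
The machine is in qA, so it halts and accepts.
Tape content when halted (ignoring surrounding blanks): 0101

Final answer: Output: 0101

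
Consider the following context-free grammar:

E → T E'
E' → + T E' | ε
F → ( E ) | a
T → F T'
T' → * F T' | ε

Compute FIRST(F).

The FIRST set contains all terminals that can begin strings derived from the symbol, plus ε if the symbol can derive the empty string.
FIRST(F): F → ( E ) contributes '(' and F → a contributes 'a', so FIRST(F) = {(, a}. F is not nullable.

Final answer: {(, a}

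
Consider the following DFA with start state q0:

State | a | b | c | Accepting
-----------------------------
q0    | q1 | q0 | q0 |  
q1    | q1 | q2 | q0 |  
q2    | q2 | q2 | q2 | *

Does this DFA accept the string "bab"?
Start in q0.
Read 'b': q0 → q0
Read 'a': q0 → q1
Read 'b': q1 → q2
Final state q2 is accepting, so the string is accepted.

Final answer: Yes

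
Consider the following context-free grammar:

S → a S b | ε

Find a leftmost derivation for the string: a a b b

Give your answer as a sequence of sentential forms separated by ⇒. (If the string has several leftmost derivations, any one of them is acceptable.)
Start with S.
Step 1: the leftmost non-terminal is S; apply S → a S b:  a S b
Step 2: the leftmost non-terminal is S; apply S → a S b:  a a S b b
Step 3: the leftmost non-terminal is S; apply S → ε:  a a b b

Final answer: S ⇒ a S b ⇒ a a S b b ⇒ a a b b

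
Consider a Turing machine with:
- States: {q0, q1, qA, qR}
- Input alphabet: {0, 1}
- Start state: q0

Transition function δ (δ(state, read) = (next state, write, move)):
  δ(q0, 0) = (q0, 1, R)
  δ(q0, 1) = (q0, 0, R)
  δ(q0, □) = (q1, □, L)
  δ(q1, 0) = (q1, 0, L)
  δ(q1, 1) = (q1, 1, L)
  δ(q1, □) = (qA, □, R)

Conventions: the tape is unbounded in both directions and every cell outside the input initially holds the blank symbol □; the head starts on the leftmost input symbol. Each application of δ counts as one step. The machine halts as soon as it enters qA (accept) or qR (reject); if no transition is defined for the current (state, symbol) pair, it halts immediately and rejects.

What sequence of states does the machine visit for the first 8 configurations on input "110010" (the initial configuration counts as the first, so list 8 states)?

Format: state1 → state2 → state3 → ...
Step 0: [q0]110010 (head at position 0)
Step 1: δ(q0, 1) = (q0, 0, R)  ⊢  0[q0]10010 (head at position 1)
Step 2: δ(q0, 1) = (q0, 0, R)  ⊢  00[q0]0010 (head at position 2)
Step 3: δ(q0, 0) = (q0, 1, R)  ⊢  001[q0]010 (head at position 3)
Step 4: δ(q0, 0) = (q0, 1, R)  ⊢  0011[q0]10 (head at position 4)
Step 5: δ(q0, 1) = (q0, 0, R)  ⊢  00110[q0]0 (head at position 5)
Step 6: δ(q0, 0) = (q0, 1, R)  ⊢  001101[q0]□ (head at position 6)
Step 7: δ(q0, □) = (q1, □, L)  ⊢  00110[q1]1□ (head at position 5)
Reading off the states of these 8 configurations: q0 → q0 → q0 → q0 → q0 → q0 → q0 → q1

Final answer: q0 → q0 → q0 → q0 → q0 → q0 → q0 → q1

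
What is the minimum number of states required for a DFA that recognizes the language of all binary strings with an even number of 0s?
Language: binary strings with an even number of 0s
Lower bound (Myhill–Nerode): the prefixes ε, 0 are pairwise distinguishable:
  ε vs 0: suffix ε distinguishes them (ε has zero 0s (accepted), 0 has one 0 (rejected))
So any DFA needs at least 2 states.
Upper bound: a DFA with 2 states exists (one state per class above).
Minimum states: 2

Final answer: 2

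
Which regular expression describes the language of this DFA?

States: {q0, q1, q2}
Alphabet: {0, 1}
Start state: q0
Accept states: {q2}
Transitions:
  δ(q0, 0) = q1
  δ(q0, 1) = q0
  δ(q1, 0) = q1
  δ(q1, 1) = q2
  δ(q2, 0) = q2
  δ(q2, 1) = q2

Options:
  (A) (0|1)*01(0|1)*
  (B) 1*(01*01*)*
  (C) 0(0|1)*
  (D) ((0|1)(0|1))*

Testing sample strings against the DFA:
  '01000' -> accepted
  '11' -> rejected
  '01' -> accepted
  '00' -> rejected
Checking each option for a counterexample:
  (A) (0|1)*01(0|1)*: agrees with the DFA on all strings of length ≤ 4
  (B) 1*(01*01*)*: ε is rejected by the DFA but matches the regex → eliminated
  (C) 0(0|1)*: '0' is rejected by the DFA but matches the regex → eliminated
  (D) ((0|1)(0|1))*: ε is rejected by the DFA but matches the regex → eliminated
Only (A) (0|1)*01(0|1)* is consistent with the DFA.

Final answer: (A) (0|1)*01(0|1)*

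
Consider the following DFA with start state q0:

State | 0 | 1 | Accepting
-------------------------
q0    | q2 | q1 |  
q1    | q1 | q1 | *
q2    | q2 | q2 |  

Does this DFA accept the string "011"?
Start in q0.
Read '0': q0 → q2
Read '1': q2 → q2
Read '1': q2 → q2
Final state q2 is not accepting, so the string is rejected.

Final answer: No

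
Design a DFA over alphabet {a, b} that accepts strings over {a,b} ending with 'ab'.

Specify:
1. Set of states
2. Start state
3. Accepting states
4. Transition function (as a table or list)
One valid DFA (any DFA recognizing the same language is acceptable):
States: {q0, q1, q2}
Start: q0
Accepting: {q2}
Transitions (accepting states marked with *):
State | a | b | Accepting
-------------------------
q0    | q1 | q0 |  
q1    | q1 | q2 |  
q2    | q1 | q0 | *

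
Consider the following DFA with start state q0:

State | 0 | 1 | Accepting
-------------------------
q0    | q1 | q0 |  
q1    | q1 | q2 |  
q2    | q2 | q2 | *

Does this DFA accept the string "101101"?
Start in q0.
Read '1': q0 → q0
Read '0': q0 → q1
Read '1': q1 → q2
Read '1': q2 → q2
Read '0': q2 → q2
Read '1': q2 → q2
Final state q2 is accepting, so the string is accepted.

Final answer: Yes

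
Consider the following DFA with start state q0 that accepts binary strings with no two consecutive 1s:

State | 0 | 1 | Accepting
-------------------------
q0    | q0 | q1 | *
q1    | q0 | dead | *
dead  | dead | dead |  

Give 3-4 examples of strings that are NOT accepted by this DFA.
Any strings that end in a non-accepting state work; for example:
"11": q0 → q1 → dead; dead is not accepting → rejected
"011": q0 → q0 → q1 → dead; dead is not accepting → rejected
"1011": q0 → q1 → q0 → q1 → dead; dead is not accepting → rejected
"1100": q0 → q1 → dead → dead → dead; dead is not accepting → rejected

Final answer: "11", "011", "1011", "1100"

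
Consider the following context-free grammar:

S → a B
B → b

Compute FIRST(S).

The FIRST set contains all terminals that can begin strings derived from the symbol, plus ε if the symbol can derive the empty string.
S has the single production S → a B, whose right-hand side begins with the terminal a. So FIRST(S) = {a}.

Final answer: {a}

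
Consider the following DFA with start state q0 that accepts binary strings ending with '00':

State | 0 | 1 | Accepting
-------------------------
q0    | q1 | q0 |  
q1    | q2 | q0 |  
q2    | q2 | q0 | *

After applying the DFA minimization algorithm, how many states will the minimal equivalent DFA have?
All 3 states are reachable from q0, so none can be removed as unreachable.
Table-filling: first mark every (accepting, non-accepting) pair as distinguishable (accepting: {q2}; non-accepting: {q0, q1}).
Round 1: (q0, q1) on '0' go to q1 and q2, already distinguishable → mark.
Every pair of states is distinguishable, so the DFA is already minimal.
Equivalence classes: {q0}, {q1}, {q2} → 3 states.

Final answer: 3 states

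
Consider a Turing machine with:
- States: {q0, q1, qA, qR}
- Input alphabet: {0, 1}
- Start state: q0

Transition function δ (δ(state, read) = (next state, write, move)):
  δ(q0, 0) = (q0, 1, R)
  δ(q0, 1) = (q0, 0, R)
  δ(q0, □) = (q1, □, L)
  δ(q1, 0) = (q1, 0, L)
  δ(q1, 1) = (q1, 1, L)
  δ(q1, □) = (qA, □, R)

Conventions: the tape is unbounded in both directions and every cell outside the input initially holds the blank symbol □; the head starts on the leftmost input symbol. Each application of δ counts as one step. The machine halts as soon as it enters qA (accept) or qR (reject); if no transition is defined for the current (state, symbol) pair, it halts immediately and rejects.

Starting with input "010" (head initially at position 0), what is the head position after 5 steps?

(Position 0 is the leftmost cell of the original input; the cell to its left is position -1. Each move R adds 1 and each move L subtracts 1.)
Step 0: [q0]010 (head at position 0)
Step 1: δ(q0, 0) = (q0, 1, R)  ⊢  1[q0]10 (head at position 1)
Step 2: δ(q0, 1) = (q0, 0, R)  ⊢  10[q0]0 (head at position 2)
Step 3: δ(q0, 0) = (q0, 1, R)  ⊢  101[q0]□ (head at position 3)
Step 4: δ(q0, □) = (q1, □, L)  ⊢  10[q1]1□ (head at position 2)
Step 5: δ(q1, 1) = (q1, 1, L)  ⊢  1[q1]01□ (head at position 1)
Head position after 5 steps: 1

Final answer: Position 1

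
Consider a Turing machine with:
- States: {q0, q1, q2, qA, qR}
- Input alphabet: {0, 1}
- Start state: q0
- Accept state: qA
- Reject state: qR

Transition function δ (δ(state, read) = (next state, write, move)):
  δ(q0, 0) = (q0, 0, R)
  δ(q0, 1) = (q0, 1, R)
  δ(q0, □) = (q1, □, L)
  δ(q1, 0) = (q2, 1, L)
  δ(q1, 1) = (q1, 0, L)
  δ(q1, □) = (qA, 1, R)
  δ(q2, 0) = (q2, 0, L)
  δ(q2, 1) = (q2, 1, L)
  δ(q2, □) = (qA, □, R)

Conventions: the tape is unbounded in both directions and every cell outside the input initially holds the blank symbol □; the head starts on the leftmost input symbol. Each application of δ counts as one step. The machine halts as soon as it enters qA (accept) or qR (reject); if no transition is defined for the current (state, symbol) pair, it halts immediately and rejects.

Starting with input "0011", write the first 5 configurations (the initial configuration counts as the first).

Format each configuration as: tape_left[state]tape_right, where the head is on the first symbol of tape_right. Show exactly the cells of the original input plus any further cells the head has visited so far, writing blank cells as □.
Step 0: [q0]0011 (head at position 0)
Step 1: δ(q0, 0) = (q0, 0, R)  ⊢  0[q0]011 (head at position 1)
Step 2: δ(q0, 0) = (q0, 0, R)  ⊢  00[q0]11 (head at position 2)
Step 3: δ(q0, 1) = (q0, 1, R)  ⊢  001[q0]1 (head at position 3)
Step 4: δ(q0, 1) = (q0, 1, R)  ⊢  0011[q0]□ (head at position 4)

Final answer: [q0]0011 ⊢ 0[q0]011 ⊢ 00[q0]11 ⊢ 001[q0]1 ⊢ 0011[q0]□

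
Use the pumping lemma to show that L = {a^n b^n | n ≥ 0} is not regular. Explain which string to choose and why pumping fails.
Language: L = {a^n b^n | n ≥ 0} (equal numbers of a's followed by b's)
Step 1: Assume for contradiction that L is regular, with pumping length p.
Step 2: Choose s = a^p b^p. Then s ∈ L (it has p a's followed by p b's) and |s| ≥ p.
Step 3: Consider any decomposition s = xyz with |xy| ≤ p and |y| > 0. Since |xy| ≤ p and the first p symbols of s are all a's, y = a^k for some k with 1 ≤ k ≤ p.
Step 4: Pumping up (i = 2): xy²z = a^(p+k) b^p, which has more a's than b's, so xy²z ∉ L.
This contradicts the pumping lemma, so L is not regular.

Final answer: Choose s = a^p b^p. Since |xy| ≤ p, y = a^k with k ≥ 1. Then xy²z = a^(p+k) b^p ∉ L.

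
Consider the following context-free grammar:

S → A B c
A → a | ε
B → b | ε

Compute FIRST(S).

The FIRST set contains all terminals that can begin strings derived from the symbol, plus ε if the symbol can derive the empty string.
FIRST(A) = {a, ε} (A → a | ε) and FIRST(B) = {b, ε} (B → b | ε).
For S → A B c: add FIRST(A) minus ε = {a}; A is nullable, so also add FIRST(B) minus ε = {b}; B is nullable too, so also add FIRST(c) = {c}. The terminal c is never erased, so S is not nullable and ε is not included.
FIRST(S) = {a, b, c}.

Final answer: {a, b, c}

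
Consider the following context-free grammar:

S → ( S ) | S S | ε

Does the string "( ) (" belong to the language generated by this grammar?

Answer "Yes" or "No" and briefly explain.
Each production adds parentheses only in matched pairs (S → ( S )) or none at all, so every derived string has equally many '(' and ')'. The string ( ) ( has two '(' and one ')', so it cannot be derived.

Final answer: No - no valid derivation exists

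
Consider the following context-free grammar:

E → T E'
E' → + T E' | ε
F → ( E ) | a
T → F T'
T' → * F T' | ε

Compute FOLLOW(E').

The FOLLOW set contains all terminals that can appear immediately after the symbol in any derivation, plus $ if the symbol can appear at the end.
Useful FIRST sets: FIRST(E') = {+, ε}, FIRST(T') = {*, ε} (both E' and T' are nullable).
FOLLOW(E): E is the start symbol → $; E appears in F → ( E ) followed by ')' → FOLLOW(E) = {), $}.
FOLLOW(E'): E' appears at the right end of E → T E' and of E' → + T E', so FOLLOW(E') ⊇ FOLLOW(E) (the second occurrence adds nothing new). FOLLOW(E') = {), $}.

Final answer: {$, )}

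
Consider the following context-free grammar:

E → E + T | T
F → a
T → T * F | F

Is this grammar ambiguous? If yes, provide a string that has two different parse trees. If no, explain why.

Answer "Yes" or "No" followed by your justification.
This is the standard stratified expression grammar: '+' is introduced only by the left-recursive rule E → E + T and '*' only by the left-recursive rule T → T * F, with F → a. For any string, the last '+' must be the one produced at the root E (everything after it is a T containing no '+'), and likewise within each T the last '*' is produced at its root. This fixes the parse tree uniquely (left-associative, '*' binding tighter than '+'), so every string has exactly one parse tree.

Final answer: No - the grammar is unambiguous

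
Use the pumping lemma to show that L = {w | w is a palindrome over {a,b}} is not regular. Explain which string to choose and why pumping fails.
Language: L = {w | w is a palindrome over {a,b}} (strings that read the same forwards and backwards)
Step 1: Assume for contradiction that L is regular, with pumping length p.
Step 2: Choose s = a^p b a^p. Then s ∈ L (it reads the same forwards and backwards) and |s| ≥ p.
Step 3: Consider any decomposition s = xyz with |xy| ≤ p and |y| > 0. Since |xy| ≤ p and the first p symbols of s are all a's, y = a^k for some k with 1 ≤ k ≤ p.
Step 4: Pumping up (i = 2): xy²z = a^(p+k) b a^p. Its reverse is a^p b a^(p+k) ≠ a^(p+k) b a^p (the single b is no longer in the middle), so xy²z is not a palindrome and xy²z ∉ L.
This contradicts the pumping lemma, so L is not regular.

Final answer: Choose s = a^p b a^p. Since |xy| ≤ p, y = a^k with k ≥ 1. Then xy²z = a^(p+k) b a^p is not a palindrome, so ∉ L.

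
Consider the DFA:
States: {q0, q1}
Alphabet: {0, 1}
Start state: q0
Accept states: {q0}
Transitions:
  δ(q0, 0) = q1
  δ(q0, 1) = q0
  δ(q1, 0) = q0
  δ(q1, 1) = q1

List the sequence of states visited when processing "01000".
Starting at q0
Read '0': q0 -> q1
Read '1': q1 -> q1
Read '0': q1 -> q0
Read '0': q0 -> q1
Read '0': q1 -> q0

Final answer: q0 -> q1 -> q1 -> q0 -> q1 -> q0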